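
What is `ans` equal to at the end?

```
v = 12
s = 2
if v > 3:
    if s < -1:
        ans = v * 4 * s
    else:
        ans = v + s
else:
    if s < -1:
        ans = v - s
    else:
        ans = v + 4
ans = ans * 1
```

14

v=12, s=2
v > 3 is True; s < -1 is False
→ ans = v + s = 14
ans = 14*1 = 14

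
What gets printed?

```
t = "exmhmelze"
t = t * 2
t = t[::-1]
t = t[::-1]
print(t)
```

repeat ×2 → 'exmhmelzeexmhmelze'
reverse → 'ezlemhmxeezlemhmxe'
reverse → 'exmhmelzeexmhmelze'

exmhmelzeexmhmelze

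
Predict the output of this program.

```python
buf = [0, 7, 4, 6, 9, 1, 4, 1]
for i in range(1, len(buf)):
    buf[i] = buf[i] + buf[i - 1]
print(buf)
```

i=1: buf[1] = 7+0 = 7 → [0, 7, 4, 6, 9, 1, 4, 1]
i=2: buf[2] = 4+7 = 11 → [0, 7, 11, 6, 9, 1, 4, 1]
i=3: buf[3] = 6+11 = 17 → [0, 7, 11, 17, 9, 1, 4, 1]
i=4: buf[4] = 9+17 = 26 → [0, 7, 11, 17, 26, 1, 4, 1]
i=5: buf[5] = 1+26 = 27 → [0, 7, 11, 17, 26, 27, 4, 1]
i=6: buf[6] = 4+27 = 31 → [0, 7, 11, 17, 26, 27, 31, 1]
i=7: buf[7] = 1+31 = 32 → [0, 7, 11, 17, 26, 27, 31, 32]

[0, 7, 11, 17, 26, 27, 31, 32]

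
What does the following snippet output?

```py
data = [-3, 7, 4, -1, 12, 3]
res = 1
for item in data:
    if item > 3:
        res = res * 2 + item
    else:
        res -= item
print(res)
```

item=-3: not >3, res = 1-(-3) = 4
item=7: >3, res = 4*2+7 = 15
item=4: >3, res = 15*2+4 = 34
item=-1: not >3, res = 34-(-1) = 35
item=12: >3, res = 35*2+12 = 82
item=3: not >3, res = 82-3 = 79

79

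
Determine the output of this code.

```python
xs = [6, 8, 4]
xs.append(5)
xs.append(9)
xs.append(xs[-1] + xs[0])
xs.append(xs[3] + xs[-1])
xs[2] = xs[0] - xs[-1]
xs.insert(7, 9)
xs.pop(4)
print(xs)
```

append 5 → [6, 8, 4, 5]
append 9 → [6, 8, 4, 5, 9]
append xs[-1]+xs[0] = 9+6 = 15 → [6, 8, 4, 5, 9, 15]
append xs[3]+xs[-1] = 5+15 = 20 → [6, 8, 4, 5, 9, 15, 20]
xs[2] = xs[0]-xs[-1] = 6-20 = -14 → [6, 8, -14, 5, 9, 15, 20]
insert 9 at 7 → [6, 8, -14, 5, 9, 15, 20, 9]
pop(4) removes 9 → [6, 8, -14, 5, 15, 20, 9]

[6, 8, -14, 5, 15, 20, 9]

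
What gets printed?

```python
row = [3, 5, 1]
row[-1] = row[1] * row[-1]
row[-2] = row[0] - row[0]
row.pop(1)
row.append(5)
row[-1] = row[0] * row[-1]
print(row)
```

row[-1] = row[1]*row[-1] = 5*1 = 5 → [3, 5, 5]
row[-2] = row[0]-row[0] = 3-3 = 0 → [3, 0, 5]
pop(1) removes 0 → [3, 5]
append 5 → [3, 5, 5]
row[-1] = row[0]*row[-1] = 3*5 = 15 → [3, 5, 15]

[3, 5, 15]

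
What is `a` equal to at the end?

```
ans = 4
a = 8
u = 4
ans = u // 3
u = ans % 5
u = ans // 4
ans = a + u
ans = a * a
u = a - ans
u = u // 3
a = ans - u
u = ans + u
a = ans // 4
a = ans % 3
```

ans = 4//3 = 1
u = 1%5 = 1
u = 1//4 = 0
ans = 8+0 = 8
ans = 8*8 = 64
u = 8-64 = -56
u = (-56)//3 = -19
a = 64-(-19) = 83
u = 64+(-19) = 45
a = 64//4 = 16
a = 64%3 = 1

1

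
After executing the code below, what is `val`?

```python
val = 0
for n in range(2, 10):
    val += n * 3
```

n=2: val = 0+2*3 = 6
n=3: val = 6+3*3 = 15
n=4: val = 15+4*3 = 27
n=5: val = 27+5*3 = 42
n=6: val = 42+6*3 = 60
n=7: val = 60+7*3 = 81
n=8: val = 81+8*3 = 105
n=9: val = 105+9*3 = 132

132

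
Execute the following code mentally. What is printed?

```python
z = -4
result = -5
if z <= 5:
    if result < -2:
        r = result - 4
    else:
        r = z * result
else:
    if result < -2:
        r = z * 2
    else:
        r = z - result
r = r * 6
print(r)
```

z=-4, result=-5
z <= 5 is True; result < -2 is True
→ r = result - 4 = -9
r = (-9)*6 = -54

-54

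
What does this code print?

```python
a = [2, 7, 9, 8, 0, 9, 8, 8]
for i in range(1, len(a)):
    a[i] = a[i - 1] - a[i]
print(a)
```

[2, -5, -14, -22, -22, -31, -39, -47]

i=1: a[1] = 2-7 = -5 → [2, -5, 9, 8, 0, 9, 8, 8]
i=2: a[2] = (-5)-9 = -14 → [2, -5, -14, 8, 0, 9, 8, 8]
i=3: a[3] = (-14)-8 = -22 → [2, -5, -14, -22, 0, 9, 8, 8]
i=4: a[4] = (-22)-0 = -22 → [2, -5, -14, -22, -22, 9, 8, 8]
i=5: a[5] = (-22)-9 = -31 → [2, -5, -14, -22, -22, -31, 8, 8]
i=6: a[6] = (-31)-8 = -39 → [2, -5, -14, -22, -22, -31, -39, 8]
i=7: a[7] = (-39)-8 = -47 → [2, -5, -14, -22, -22, -31, -39, -47]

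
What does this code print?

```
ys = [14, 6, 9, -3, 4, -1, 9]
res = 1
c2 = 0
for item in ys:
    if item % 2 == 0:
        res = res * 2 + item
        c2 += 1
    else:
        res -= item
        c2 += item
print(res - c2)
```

item=14: even, res = 1*2+14 = 16; c2=1
item=6: even, res = 16*2+6 = 38; c2=2
item=9: not even, res = 38-9 = 29; c2=11
item=-3: not even, res = 29-(-3) = 32; c2=8
item=4: even, res = 32*2+4 = 68; c2=9
item=-1: not even, res = 68-(-1) = 69; c2=8
item=9: not even, res = 69-9 = 60; c2=17
res-c2 = 60-17 = 43

43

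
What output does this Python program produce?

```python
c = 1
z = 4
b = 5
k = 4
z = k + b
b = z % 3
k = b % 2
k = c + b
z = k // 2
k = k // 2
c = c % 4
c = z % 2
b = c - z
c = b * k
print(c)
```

z = 4+5 = 9
b = 9%3 = 0
k = 0%2 = 0
k = 1+0 = 1
z = 1//2 = 0
k = 1//2 = 0
c = 1%4 = 1
c = 0%2 = 0
b = 0-0 = 0
c = 0*0 = 0

0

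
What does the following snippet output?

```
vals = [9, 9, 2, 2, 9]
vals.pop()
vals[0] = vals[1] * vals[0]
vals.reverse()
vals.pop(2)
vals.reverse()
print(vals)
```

[81, 2, 2]

pop() removes 9 → [9, 9, 2, 2]
vals[0] = vals[1]*vals[0] = 9*9 = 81 → [81, 9, 2, 2]
reverse → [2, 2, 9, 81]
pop(2) removes 9 → [2, 2, 81]
reverse → [81, 2, 2]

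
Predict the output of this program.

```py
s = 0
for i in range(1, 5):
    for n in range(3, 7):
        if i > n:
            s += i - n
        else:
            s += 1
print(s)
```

i=1,n=3: not 1>3, s = 0+1 = 1
i=1,n=4: not 1>4, s = 1+1 = 2
i=1,n=5: not 1>5, s = 2+1 = 3
i=1,n=6: not 1>6, s = 3+1 = 4
i=2,n=3: not 2>3, s = 4+1 = 5
i=2,n=4: not 2>4, s = 5+1 = 6
i=2,n=5: not 2>5, s = 6+1 = 7
i=2,n=6: not 2>6, s = 7+1 = 8
i=3,n=3: not 3>3, s = 8+1 = 9
i=3,n=4: not 3>4, s = 9+1 = 10
i=3,n=5: not 3>5, s = 10+1 = 11
i=3,n=6: not 3>6, s = 11+1 = 12
i=4,n=3: 4>3, s = 12+1 = 13
i=4,n=4: not 4>4, s = 13+1 = 14
i=4,n=5: not 4>5, s = 14+1 = 15
i=4,n=6: not 4>6, s = 15+1 = 16

16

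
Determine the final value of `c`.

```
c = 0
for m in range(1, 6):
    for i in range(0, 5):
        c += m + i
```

m=1,i=0: c = 0+1 = 1
m=1,i=1: c = 1+2 = 3
m=1,i=2: c = 3+3 = 6
m=1,i=3: c = 6+4 = 10
m=1,i=4: c = 10+5 = 15
m=2,i=0: c = 15+2 = 17
m=2,i=1: c = 17+3 = 20
m=2,i=2: c = 20+4 = 24
m=2,i=3: c = 24+5 = 29
m=2,i=4: c = 29+6 = 35
m=3,i=0: c = 35+3 = 38
m=3,i=1: c = 38+4 = 42
m=3,i=2: c = 42+5 = 47
m=3,i=3: c = 47+6 = 53
m=3,i=4: c = 53+7 = 60
m=4,i=0: c = 60+4 = 64
m=4,i=1: c = 64+5 = 69
m=4,i=2: c = 69+6 = 75
m=4,i=3: c = 75+7 = 82
m=4,i=4: c = 82+8 = 90
m=5,i=0: c = 90+5 = 95
m=5,i=1: c = 95+6 = 101
m=5,i=2: c = 101+7 = 108
m=5,i=3: c = 108+8 = 116
m=5,i=4: c = 116+9 = 125

125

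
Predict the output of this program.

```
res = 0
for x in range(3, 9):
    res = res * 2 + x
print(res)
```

246

x=3: res = 0*2+3 = 3
x=4: res = 3*2+4 = 10
x=5: res = 10*2+5 = 25
x=6: res = 25*2+6 = 56
x=7: res = 56*2+7 = 119
x=8: res = 119*2+8 = 246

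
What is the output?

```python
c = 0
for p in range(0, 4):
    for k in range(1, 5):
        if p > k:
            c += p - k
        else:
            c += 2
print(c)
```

30

p=0,k=1: not 0>1, c = 0+2 = 2
p=0,k=2: not 0>2, c = 2+2 = 4
p=0,k=3: not 0>3, c = 4+2 = 6
p=0,k=4: not 0>4, c = 6+2 = 8
p=1,k=1: not 1>1, c = 8+2 = 10
p=1,k=2: not 1>2, c = 10+2 = 12
p=1,k=3: not 1>3, c = 12+2 = 14
p=1,k=4: not 1>4, c = 14+2 = 16
p=2,k=1: 2>1, c = 16+1 = 17
p=2,k=2: not 2>2, c = 17+2 = 19
p=2,k=3: not 2>3, c = 19+2 = 21
p=2,k=4: not 2>4, c = 21+2 = 23
p=3,k=1: 3>1, c = 23+2 = 25
p=3,k=2: 3>2, c = 25+1 = 26
p=3,k=3: not 3>3, c = 26+2 = 28
p=3,k=4: not 3>4, c = 28+2 = 30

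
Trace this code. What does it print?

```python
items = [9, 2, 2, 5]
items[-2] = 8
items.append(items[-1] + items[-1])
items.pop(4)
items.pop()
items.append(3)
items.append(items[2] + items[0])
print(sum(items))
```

39

items[-2] = 8 → [9, 2, 8, 5]
append items[-1]+items[-1] = 5+5 = 10 → [9, 2, 8, 5, 10]
pop(4) removes 10 → [9, 2, 8, 5]
pop() removes 5 → [9, 2, 8]
append 3 → [9, 2, 8, 3]
append items[2]+items[0] = 8+9 = 17 → [9, 2, 8, 3, 17]
sum = 39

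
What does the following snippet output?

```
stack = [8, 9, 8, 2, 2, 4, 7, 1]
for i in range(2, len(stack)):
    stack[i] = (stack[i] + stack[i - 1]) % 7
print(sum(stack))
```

i=2: stack[2] = (8+9)%7 = 3 → [8, 9, 3, 2, 2, 4, 7, 1]
i=3: stack[3] = (2+3)%7 = 5 → [8, 9, 3, 5, 2, 4, 7, 1]
i=4: stack[4] = (2+5)%7 = 0 → [8, 9, 3, 5, 0, 4, 7, 1]
i=5: stack[5] = (4+0)%7 = 4 → [8, 9, 3, 5, 0, 4, 7, 1]
i=6: stack[6] = (7+4)%7 = 4 → [8, 9, 3, 5, 0, 4, 4, 1]
i=7: stack[7] = (1+4)%7 = 5 → [8, 9, 3, 5, 0, 4, 4, 5]
sum = 38

38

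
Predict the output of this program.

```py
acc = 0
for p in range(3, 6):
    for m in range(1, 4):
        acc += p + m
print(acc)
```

p=3,m=1: acc = 0+4 = 4
p=3,m=2: acc = 4+5 = 9
p=3,m=3: acc = 9+6 = 15
p=4,m=1: acc = 15+5 = 20
p=4,m=2: acc = 20+6 = 26
p=4,m=3: acc = 26+7 = 33
p=5,m=1: acc = 33+6 = 39
p=5,m=2: acc = 39+7 = 46
p=5,m=3: acc = 46+8 = 54

54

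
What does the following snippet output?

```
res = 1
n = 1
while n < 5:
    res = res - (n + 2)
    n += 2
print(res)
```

-7

n=1: res = 1-3 = -2
n=3: res = (-2)-5 = -7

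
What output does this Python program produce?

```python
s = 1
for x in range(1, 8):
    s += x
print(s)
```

29

x=1: s = 1+1 = 2
x=2: s = 2+2 = 4
x=3: s = 4+3 = 7
x=4: s = 7+4 = 11
x=5: s = 11+5 = 16
x=6: s = 16+6 = 22
x=7: s = 22+7 = 29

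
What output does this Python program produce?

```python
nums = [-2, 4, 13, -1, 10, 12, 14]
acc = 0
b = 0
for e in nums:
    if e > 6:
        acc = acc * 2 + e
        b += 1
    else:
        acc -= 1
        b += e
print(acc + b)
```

147

e=-2: not >6, acc = 0-1 = -1; b=-2
e=4: not >6, acc = (-1)-1 = -2; b=2
e=13: >6, acc = (-2)*2+13 = 9; b=3
e=-1: not >6, acc = 9-1 = 8; b=2
e=10: >6, acc = 8*2+10 = 26; b=3
e=12: >6, acc = 26*2+12 = 64; b=4
e=14: >6, acc = 64*2+14 = 142; b=5
acc+b = 142+5 = 147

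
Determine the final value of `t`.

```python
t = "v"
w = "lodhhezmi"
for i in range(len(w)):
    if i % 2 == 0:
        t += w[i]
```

i=0: add 'l' → 'vl'
i=1: skip
i=2: add 'd' → 'vld'
i=3: skip
i=4: add 'h' → 'vldh'
i=5: skip
i=6: add 'z' → 'vldhz'
i=7: skip
i=8: add 'i' → 'vldhzi'

'vldhzi'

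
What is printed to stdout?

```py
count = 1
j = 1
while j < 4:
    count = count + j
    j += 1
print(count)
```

7

j=1: count = 1+1 = 2
j=2: count = 2+2 = 4
j=3: count = 4+3 = 7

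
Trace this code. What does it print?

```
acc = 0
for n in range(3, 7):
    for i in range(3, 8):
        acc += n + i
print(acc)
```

190

n=3,i=3: acc = 0+6 = 6
n=3,i=4: acc = 6+7 = 13
n=3,i=5: acc = 13+8 = 21
n=3,i=6: acc = 21+9 = 30
n=3,i=7: acc = 30+10 = 40
n=4,i=3: acc = 40+7 = 47
n=4,i=4: acc = 47+8 = 55
n=4,i=5: acc = 55+9 = 64
n=4,i=6: acc = 64+10 = 74
n=4,i=7: acc = 74+11 = 85
n=5,i=3: acc = 85+8 = 93
n=5,i=4: acc = 93+9 = 102
n=5,i=5: acc = 102+10 = 112
n=5,i=6: acc = 112+11 = 123
n=5,i=7: acc = 123+12 = 135
n=6,i=3: acc = 135+9 = 144
n=6,i=4: acc = 144+10 = 154
n=6,i=5: acc = 154+11 = 165
n=6,i=6: acc = 165+12 = 177
n=6,i=7: acc = 177+13 = 190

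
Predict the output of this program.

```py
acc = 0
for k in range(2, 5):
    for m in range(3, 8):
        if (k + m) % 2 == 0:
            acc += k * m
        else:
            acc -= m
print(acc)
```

65

k=2,m=3: odd sum, acc = 0-3 = -3
k=2,m=4: even sum, acc = (-3)+8 = 5
k=2,m=5: odd sum, acc = 5-5 = 0
k=2,m=6: even sum, acc = 0+12 = 12
k=2,m=7: odd sum, acc = 12-7 = 5
k=3,m=3: even sum, acc = 5+9 = 14
k=3,m=4: odd sum, acc = 14-4 = 10
k=3,m=5: even sum, acc = 10+15 = 25
k=3,m=6: odd sum, acc = 25-6 = 19
k=3,m=7: even sum, acc = 19+21 = 40
k=4,m=3: odd sum, acc = 40-3 = 37
k=4,m=4: even sum, acc = 37+16 = 53
k=4,m=5: odd sum, acc = 53-5 = 48
k=4,m=6: even sum, acc = 48+24 = 72
k=4,m=7: odd sum, acc = 72-7 = 65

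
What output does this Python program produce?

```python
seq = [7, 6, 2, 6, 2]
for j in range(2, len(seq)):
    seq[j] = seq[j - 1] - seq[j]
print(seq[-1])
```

-4

j=2: seq[2] = 6-2 = 4 → [7, 6, 4, 6, 2]
j=3: seq[3] = 4-6 = -2 → [7, 6, 4, -2, 2]
j=4: seq[4] = (-2)-2 = -4 → [7, 6, 4, -2, -4]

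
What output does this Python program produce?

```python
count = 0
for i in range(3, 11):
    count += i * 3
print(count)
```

156

i=3: count = 0+3*3 = 9
i=4: count = 9+4*3 = 21
i=5: count = 21+5*3 = 36
i=6: count = 36+6*3 = 54
i=7: count = 54+7*3 = 75
i=8: count = 75+8*3 = 99
i=9: count = 99+9*3 = 126
i=10: count = 126+10*3 = 156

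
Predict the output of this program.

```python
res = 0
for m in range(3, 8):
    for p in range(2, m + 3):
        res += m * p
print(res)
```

m=3,p=2: res = 0+6 = 6
m=3,p=3: res = 6+9 = 15
m=3,p=4: res = 15+12 = 27
m=3,p=5: res = 27+15 = 42
m=4,p=2: res = 42+8 = 50
m=4,p=3: res = 50+12 = 62
m=4,p=4: res = 62+16 = 78
m=4,p=5: res = 78+20 = 98
m=4,p=6: res = 98+24 = 122
m=5,p=2: res = 122+10 = 132
m=5,p=3: res = 132+15 = 147
m=5,p=4: res = 147+20 = 167
m=5,p=5: res = 167+25 = 192
m=5,p=6: res = 192+30 = 222
m=5,p=7: res = 222+35 = 257
m=6,p=2: res = 257+12 = 269
m=6,p=3: res = 269+18 = 287
m=6,p=4: res = 287+24 = 311
m=6,p=5: res = 311+30 = 341
m=6,p=6: res = 341+36 = 377
m=6,p=7: res = 377+42 = 419
m=6,p=8: res = 419+48 = 467
m=7,p=2: res = 467+14 = 481
m=7,p=3: res = 481+21 = 502
m=7,p=4: res = 502+28 = 530
m=7,p=5: res = 530+35 = 565
m=7,p=6: res = 565+42 = 607
m=7,p=7: res = 607+49 = 656
m=7,p=8: res = 656+56 = 712
m=7,p=9: res = 712+63 = 775

775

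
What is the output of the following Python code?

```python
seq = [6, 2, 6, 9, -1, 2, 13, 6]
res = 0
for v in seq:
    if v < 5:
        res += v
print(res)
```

v=6: not <5
v=2: <5, res = 0+2 = 2
v=6: not <5
v=9: not <5
v=-1: <5, res = 2+(-1) = 1
v=2: <5, res = 1+2 = 3
v=13: not <5
v=6: not <5

3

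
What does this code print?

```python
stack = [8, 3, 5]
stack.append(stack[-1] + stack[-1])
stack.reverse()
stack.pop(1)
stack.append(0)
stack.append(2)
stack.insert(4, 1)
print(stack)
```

[10, 3, 8, 0, 1, 2]

append stack[-1]+stack[-1] = 5+5 = 10 → [8, 3, 5, 10]
reverse → [10, 5, 3, 8]
pop(1) removes 5 → [10, 3, 8]
append 0 → [10, 3, 8, 0]
append 2 → [10, 3, 8, 0, 2]
insert 1 at 4 → [10, 3, 8, 0, 1, 2]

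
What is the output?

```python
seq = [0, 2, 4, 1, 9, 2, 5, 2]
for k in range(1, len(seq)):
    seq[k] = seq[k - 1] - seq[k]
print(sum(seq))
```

-97

k=1: seq[1] = 0-2 = -2 → [0, -2, 4, 1, 9, 2, 5, 2]
k=2: seq[2] = (-2)-4 = -6 → [0, -2, -6, 1, 9, 2, 5, 2]
k=3: seq[3] = (-6)-1 = -7 → [0, -2, -6, -7, 9, 2, 5, 2]
k=4: seq[4] = (-7)-9 = -16 → [0, -2, -6, -7, -16, 2, 5, 2]
k=5: seq[5] = (-16)-2 = -18 → [0, -2, -6, -7, -16, -18, 5, 2]
k=6: seq[6] = (-18)-5 = -23 → [0, -2, -6, -7, -16, -18, -23, 2]
k=7: seq[7] = (-23)-2 = -25 → [0, -2, -6, -7, -16, -18, -23, -25]
sum = -97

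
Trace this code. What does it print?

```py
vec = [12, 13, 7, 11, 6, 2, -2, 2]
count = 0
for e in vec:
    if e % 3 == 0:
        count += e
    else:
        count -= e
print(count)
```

-15

e=12: %3==0, count = 0+12 = 12
e=13: not %3==0, count = 12-13 = -1
e=7: not %3==0, count = (-1)-7 = -8
e=11: not %3==0, count = (-8)-11 = -19
e=6: %3==0, count = (-19)+6 = -13
e=2: not %3==0, count = (-13)-2 = -15
e=-2: not %3==0, count = (-15)-(-2) = -13
e=2: not %3==0, count = (-13)-2 = -15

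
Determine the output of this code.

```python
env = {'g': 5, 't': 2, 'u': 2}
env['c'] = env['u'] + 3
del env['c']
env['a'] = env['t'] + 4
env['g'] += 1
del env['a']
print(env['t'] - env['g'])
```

-4

env['c'] = env['u']+3 = 5 → {'g': 5, 't': 2, 'u': 2, 'c': 5}
del 'c' → {'g': 5, 't': 2, 'u': 2}
env['a'] = env['t']+4 = 6 → {'g': 5, 't': 2, 'u': 2, 'a': 6}
env['g'] = 5+1 = 6 → {'g': 6, 't': 2, 'u': 2, 'a': 6}
del 'a' → {'g': 6, 't': 2, 'u': 2}
env['t']-env['g'] = 2-6 = -4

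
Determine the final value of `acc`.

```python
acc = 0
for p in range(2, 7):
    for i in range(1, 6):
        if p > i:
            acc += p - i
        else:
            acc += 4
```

p=2,i=1: 2>1, acc = 0+1 = 1
p=2,i=2: not 2>2, acc = 1+4 = 5
p=2,i=3: not 2>3, acc = 5+4 = 9
p=2,i=4: not 2>4, acc = 9+4 = 13
p=2,i=5: not 2>5, acc = 13+4 = 17
p=3,i=1: 3>1, acc = 17+2 = 19
p=3,i=2: 3>2, acc = 19+1 = 20
p=3,i=3: not 3>3, acc = 20+4 = 24
p=3,i=4: not 3>4, acc = 24+4 = 28
p=3,i=5: not 3>5, acc = 28+4 = 32
p=4,i=1: 4>1, acc = 32+3 = 35
p=4,i=2: 4>2, acc = 35+2 = 37
p=4,i=3: 4>3, acc = 37+1 = 38
p=4,i=4: not 4>4, acc = 38+4 = 42
p=4,i=5: not 4>5, acc = 42+4 = 46
p=5,i=1: 5>1, acc = 46+4 = 50
p=5,i=2: 5>2, acc = 50+3 = 53
p=5,i=3: 5>3, acc = 53+2 = 55
p=5,i=4: 5>4, acc = 55+1 = 56
p=5,i=5: not 5>5, acc = 56+4 = 60
p=6,i=1: 6>1, acc = 60+5 = 65
p=6,i=2: 6>2, acc = 65+4 = 69
p=6,i=3: 6>3, acc = 69+3 = 72
p=6,i=4: 6>4, acc = 72+2 = 74
p=6,i=5: 6>5, acc = 74+1 = 75

75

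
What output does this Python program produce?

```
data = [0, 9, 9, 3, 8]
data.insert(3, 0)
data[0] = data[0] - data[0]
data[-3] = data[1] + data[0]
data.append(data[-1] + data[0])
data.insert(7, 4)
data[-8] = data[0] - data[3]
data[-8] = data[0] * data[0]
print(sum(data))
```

131

insert 0 at 3 → [0, 9, 9, 0, 3, 8]
data[0] = data[0]-data[0] = 0-0 = 0 → [0, 9, 9, 0, 3, 8]
data[-3] = data[1]+data[0] = 9+0 = 9 → [0, 9, 9, 9, 3, 8]
append data[-1]+data[0] = 8+0 = 8 → [0, 9, 9, 9, 3, 8, 8]
insert 4 at 7 → [0, 9, 9, 9, 3, 8, 8, 4]
data[-8] = data[0]-data[3] = 0-9 = -9 → [-9, 9, 9, 9, 3, 8, 8, 4]
data[-8] = data[0]*data[0] = (-9)*(-9) = 81 → [81, 9, 9, 9, 3, 8, 8, 4]
sum = 131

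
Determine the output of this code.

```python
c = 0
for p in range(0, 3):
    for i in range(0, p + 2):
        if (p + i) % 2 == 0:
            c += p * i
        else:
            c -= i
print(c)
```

-2

p=0,i=0: even sum, c = 0+0 = 0
p=0,i=1: odd sum, c = 0-1 = -1
p=1,i=0: odd sum, c = (-1)-0 = -1
p=1,i=1: even sum, c = (-1)+1 = 0
p=1,i=2: odd sum, c = 0-2 = -2
p=2,i=0: even sum, c = (-2)+0 = -2
p=2,i=1: odd sum, c = (-2)-1 = -3
p=2,i=2: even sum, c = (-3)+4 = 1
p=2,i=3: odd sum, c = 1-3 = -2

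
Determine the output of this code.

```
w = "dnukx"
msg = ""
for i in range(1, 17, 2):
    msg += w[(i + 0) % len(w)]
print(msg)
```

i=1: add w[1]='n' → 'n'
i=3: add w[3]='k' → 'nk'
i=5: add w[0]='d' → 'nkd'
i=7: add w[2]='u' → 'nkdu'
i=9: add w[4]='x' → 'nkdux'
i=11: add w[1]='n' → 'nkduxn'
i=13: add w[3]='k' → 'nkduxnk'
i=15: add w[0]='d' → 'nkduxnkd'

nkduxnkd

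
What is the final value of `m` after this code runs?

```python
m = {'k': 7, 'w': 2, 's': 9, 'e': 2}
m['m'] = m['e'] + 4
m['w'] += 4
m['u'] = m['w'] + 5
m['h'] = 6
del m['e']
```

{'k': 7, 'w': 6, 's': 9, 'm': 6, 'u': 11, 'h': 6}

m['m'] = m['e']+4 = 6 → {'k': 7, 'w': 2, 's': 9, 'e': 2, 'm': 6}
m['w'] = 2+4 = 6 → {'k': 7, 'w': 6, 's': 9, 'e': 2, 'm': 6}
m['u'] = m['w']+5 = 11 → {'k': 7, 'w': 6, 's': 9, 'e': 2, 'm': 6, 'u': 11}
m['h'] = 6 → {'k': 7, 'w': 6, 's': 9, 'e': 2, 'm': 6, 'u': 11, 'h': 6}
del 'e' → {'k': 7, 'w': 6, 's': 9, 'm': 6, 'u': 11, 'h': 6}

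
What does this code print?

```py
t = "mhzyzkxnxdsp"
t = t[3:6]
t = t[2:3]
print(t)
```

slice [3:6] → 'yzk'
slice [2:3] → 'k'

k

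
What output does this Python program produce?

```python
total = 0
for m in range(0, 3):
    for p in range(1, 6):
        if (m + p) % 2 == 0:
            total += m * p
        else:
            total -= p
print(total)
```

-3

m=0,p=1: odd sum, total = 0-1 = -1
m=0,p=2: even sum, total = (-1)+0 = -1
m=0,p=3: odd sum, total = (-1)-3 = -4
m=0,p=4: even sum, total = (-4)+0 = -4
m=0,p=5: odd sum, total = (-4)-5 = -9
m=1,p=1: even sum, total = (-9)+1 = -8
m=1,p=2: odd sum, total = (-8)-2 = -10
m=1,p=3: even sum, total = (-10)+3 = -7
m=1,p=4: odd sum, total = (-7)-4 = -11
m=1,p=5: even sum, total = (-11)+5 = -6
m=2,p=1: odd sum, total = (-6)-1 = -7
m=2,p=2: even sum, total = (-7)+4 = -3
m=2,p=3: odd sum, total = (-3)-3 = -6
m=2,p=4: even sum, total = (-6)+8 = 2
m=2,p=5: odd sum, total = 2-5 = -3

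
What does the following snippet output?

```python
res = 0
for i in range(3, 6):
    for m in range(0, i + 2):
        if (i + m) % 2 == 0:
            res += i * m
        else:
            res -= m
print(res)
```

i=3,m=0: odd sum, res = 0-0 = 0
i=3,m=1: even sum, res = 0+3 = 3
i=3,m=2: odd sum, res = 3-2 = 1
i=3,m=3: even sum, res = 1+9 = 10
i=3,m=4: odd sum, res = 10-4 = 6
i=4,m=0: even sum, res = 6+0 = 6
i=4,m=1: odd sum, res = 6-1 = 5
i=4,m=2: even sum, res = 5+8 = 13
i=4,m=3: odd sum, res = 13-3 = 10
i=4,m=4: even sum, res = 10+16 = 26
i=4,m=5: odd sum, res = 26-5 = 21
i=5,m=0: odd sum, res = 21-0 = 21
i=5,m=1: even sum, res = 21+5 = 26
i=5,m=2: odd sum, res = 26-2 = 24
i=5,m=3: even sum, res = 24+15 = 39
i=5,m=4: odd sum, res = 39-4 = 35
i=5,m=5: even sum, res = 35+25 = 60
i=5,m=6: odd sum, res = 60-6 = 54

54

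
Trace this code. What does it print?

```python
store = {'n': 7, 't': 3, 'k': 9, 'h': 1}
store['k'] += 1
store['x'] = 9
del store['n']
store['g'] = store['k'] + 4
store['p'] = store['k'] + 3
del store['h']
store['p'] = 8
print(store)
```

store['k'] = 9+1 = 10 → {'n': 7, 't': 3, 'k': 10, 'h': 1}
store['x'] = 9 → {'n': 7, 't': 3, 'k': 10, 'h': 1, 'x': 9}
del 'n' → {'t': 3, 'k': 10, 'h': 1, 'x': 9}
store['g'] = store['k']+4 = 14 → {'t': 3, 'k': 10, 'h': 1, 'x': 9, 'g': 14}
store['p'] = store['k']+3 = 13 → {'t': 3, 'k': 10, 'h': 1, 'x': 9, 'g': 14, 'p': 13}
del 'h' → {'t': 3, 'k': 10, 'x': 9, 'g': 14, 'p': 13}
store['p'] = 8 → {'t': 3, 'k': 10, 'x': 9, 'g': 14, 'p': 8}

{'t': 3, 'k': 10, 'x': 9, 'g': 14, 'p': 8}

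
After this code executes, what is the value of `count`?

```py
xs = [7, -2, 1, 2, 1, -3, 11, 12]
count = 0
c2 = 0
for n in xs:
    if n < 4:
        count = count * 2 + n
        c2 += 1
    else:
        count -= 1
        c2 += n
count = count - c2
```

n=7: not <4, count = 0-1 = -1; c2=7
n=-2: <4, count = (-1)*2+(-2) = -4; c2=8
n=1: <4, count = (-4)*2+1 = -7; c2=9
n=2: <4, count = (-7)*2+2 = -12; c2=10
n=1: <4, count = (-12)*2+1 = -23; c2=11
n=-3: <4, count = (-23)*2+(-3) = -49; c2=12
n=11: not <4, count = (-49)-1 = -50; c2=23
n=12: not <4, count = (-50)-1 = -51; c2=35
count-c2 = (-51)-35 = -86

-86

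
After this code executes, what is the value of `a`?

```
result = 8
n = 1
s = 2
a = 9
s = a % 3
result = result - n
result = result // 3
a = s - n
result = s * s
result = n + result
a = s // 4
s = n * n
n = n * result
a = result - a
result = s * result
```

s = 9%3 = 0
result = 8-1 = 7
result = 7//3 = 2
a = 0-1 = -1
result = 0*0 = 0
result = 1+0 = 1
a = 0//4 = 0
s = 1*1 = 1
n = 1*1 = 1
a = 1-0 = 1
result = 1*1 = 1

1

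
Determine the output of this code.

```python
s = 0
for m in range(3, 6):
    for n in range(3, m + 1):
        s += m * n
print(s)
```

m=3,n=3: s = 0+9 = 9
m=4,n=3: s = 9+12 = 21
m=4,n=4: s = 21+16 = 37
m=5,n=3: s = 37+15 = 52
m=5,n=4: s = 52+20 = 72
m=5,n=5: s = 72+25 = 97

97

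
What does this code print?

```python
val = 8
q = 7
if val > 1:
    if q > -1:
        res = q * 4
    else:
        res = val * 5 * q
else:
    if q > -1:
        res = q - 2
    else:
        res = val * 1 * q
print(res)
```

28

val=8, q=7
val > 1 is True; q > -1 is True
→ res = q * 4 = 28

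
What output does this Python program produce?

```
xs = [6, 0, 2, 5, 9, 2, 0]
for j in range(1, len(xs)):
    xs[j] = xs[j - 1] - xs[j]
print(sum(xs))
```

-19

j=1: xs[1] = 6-0 = 6 → [6, 6, 2, 5, 9, 2, 0]
j=2: xs[2] = 6-2 = 4 → [6, 6, 4, 5, 9, 2, 0]
j=3: xs[3] = 4-5 = -1 → [6, 6, 4, -1, 9, 2, 0]
j=4: xs[4] = (-1)-9 = -10 → [6, 6, 4, -1, -10, 2, 0]
j=5: xs[5] = (-10)-2 = -12 → [6, 6, 4, -1, -10, -12, 0]
j=6: xs[6] = (-12)-0 = -12 → [6, 6, 4, -1, -10, -12, -12]
sum = -19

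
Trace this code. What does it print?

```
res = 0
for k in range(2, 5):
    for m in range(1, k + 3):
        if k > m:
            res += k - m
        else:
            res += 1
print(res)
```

k=2,m=1: 2>1, res = 0+1 = 1
k=2,m=2: not 2>2, res = 1+1 = 2
k=2,m=3: not 2>3, res = 2+1 = 3
k=2,m=4: not 2>4, res = 3+1 = 4
k=3,m=1: 3>1, res = 4+2 = 6
k=3,m=2: 3>2, res = 6+1 = 7
k=3,m=3: not 3>3, res = 7+1 = 8
k=3,m=4: not 3>4, res = 8+1 = 9
k=3,m=5: not 3>5, res = 9+1 = 10
k=4,m=1: 4>1, res = 10+3 = 13
k=4,m=2: 4>2, res = 13+2 = 15
k=4,m=3: 4>3, res = 15+1 = 16
k=4,m=4: not 4>4, res = 16+1 = 17
k=4,m=5: not 4>5, res = 17+1 = 18
k=4,m=6: not 4>6, res = 18+1 = 19

19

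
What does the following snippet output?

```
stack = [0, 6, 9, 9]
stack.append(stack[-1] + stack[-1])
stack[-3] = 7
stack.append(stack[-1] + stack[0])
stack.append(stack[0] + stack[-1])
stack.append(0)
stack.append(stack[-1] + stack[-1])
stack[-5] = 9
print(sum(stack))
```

67

append stack[-1]+stack[-1] = 9+9 = 18 → [0, 6, 9, 9, 18]
stack[-3] = 7 → [0, 6, 7, 9, 18]
append stack[-1]+stack[0] = 18+0 = 18 → [0, 6, 7, 9, 18, 18]
append stack[0]+stack[-1] = 0+18 = 18 → [0, 6, 7, 9, 18, 18, 18]
append 0 → [0, 6, 7, 9, 18, 18, 18, 0]
append stack[-1]+stack[-1] = 0+0 = 0 → [0, 6, 7, 9, 18, 18, 18, 0, 0]
stack[-5] = 9 → [0, 6, 7, 9, 9, 18, 18, 0, 0]
sum = 67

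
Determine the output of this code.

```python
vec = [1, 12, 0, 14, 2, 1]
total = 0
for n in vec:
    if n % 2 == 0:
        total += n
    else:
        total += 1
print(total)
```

30

n=1: not even, total = 0+1 = 1
n=12: even, total = 1+12 = 13
n=0: even, total = 13+0 = 13
n=14: even, total = 13+14 = 27
n=2: even, total = 27+2 = 29
n=1: not even, total = 29+1 = 30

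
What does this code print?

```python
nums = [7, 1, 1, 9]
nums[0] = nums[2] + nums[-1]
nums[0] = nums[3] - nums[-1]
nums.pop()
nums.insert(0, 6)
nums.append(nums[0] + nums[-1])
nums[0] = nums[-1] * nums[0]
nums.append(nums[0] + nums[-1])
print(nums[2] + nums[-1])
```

50

nums[0] = nums[2]+nums[-1] = 1+9 = 10 → [10, 1, 1, 9]
nums[0] = nums[3]-nums[-1] = 9-9 = 0 → [0, 1, 1, 9]
pop() removes 9 → [0, 1, 1]
insert 6 at 0 → [6, 0, 1, 1]
append nums[0]+nums[-1] = 6+1 = 7 → [6, 0, 1, 1, 7]
nums[0] = nums[-1]*nums[0] = 7*6 = 42 → [42, 0, 1, 1, 7]
append nums[0]+nums[-1] = 42+7 = 49 → [42, 0, 1, 1, 7, 49]
nums[2]+nums[-1] = 1+49 = 50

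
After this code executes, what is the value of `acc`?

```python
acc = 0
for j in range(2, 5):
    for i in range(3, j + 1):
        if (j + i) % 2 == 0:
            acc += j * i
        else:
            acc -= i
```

j=3,i=3: even sum, acc = 0+9 = 9
j=4,i=3: odd sum, acc = 9-3 = 6
j=4,i=4: even sum, acc = 6+16 = 22

22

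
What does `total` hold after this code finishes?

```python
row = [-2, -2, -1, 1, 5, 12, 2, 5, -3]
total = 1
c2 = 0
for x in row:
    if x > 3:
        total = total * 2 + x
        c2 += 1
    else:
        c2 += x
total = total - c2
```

59

x=-2: not >3; c2=-2
x=-2: not >3; c2=-4
x=-1: not >3; c2=-5
x=1: not >3; c2=-4
x=5: >3, total = 1*2+5 = 7; c2=-3
x=12: >3, total = 7*2+12 = 26; c2=-2
x=2: not >3; c2=0
x=5: >3, total = 26*2+5 = 57; c2=1
x=-3: not >3; c2=-2
total-c2 = 57-(-2) = 59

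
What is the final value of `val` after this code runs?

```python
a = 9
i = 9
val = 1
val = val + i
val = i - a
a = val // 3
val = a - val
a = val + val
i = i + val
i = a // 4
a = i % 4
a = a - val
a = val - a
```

val = 1+9 = 10
val = 9-9 = 0
a = 0//3 = 0
val = 0-0 = 0
a = 0+0 = 0
i = 9+0 = 9
i = 0//4 = 0
a = 0%4 = 0
a = 0-0 = 0
a = 0-0 = 0

0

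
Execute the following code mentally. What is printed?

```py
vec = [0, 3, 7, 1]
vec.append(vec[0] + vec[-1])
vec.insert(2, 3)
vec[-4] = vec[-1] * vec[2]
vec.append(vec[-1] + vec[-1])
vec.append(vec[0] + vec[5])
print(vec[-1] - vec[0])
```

append vec[0]+vec[-1] = 0+1 = 1 → [0, 3, 7, 1, 1]
insert 3 at 2 → [0, 3, 3, 7, 1, 1]
vec[-4] = vec[-1]*vec[2] = 1*3 = 3 → [0, 3, 3, 7, 1, 1]
append vec[-1]+vec[-1] = 1+1 = 2 → [0, 3, 3, 7, 1, 1, 2]
append vec[0]+vec[5] = 0+1 = 1 → [0, 3, 3, 7, 1, 1, 2, 1]
vec[-1]-vec[0] = 1-0 = 1

1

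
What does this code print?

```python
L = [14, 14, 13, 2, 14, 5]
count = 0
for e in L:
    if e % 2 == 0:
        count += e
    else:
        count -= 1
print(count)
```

e=14: even, count = 0+14 = 14
e=14: even, count = 14+14 = 28
e=13: not even, count = 28-1 = 27
e=2: even, count = 27+2 = 29
e=14: even, count = 29+14 = 43
e=5: not even, count = 43-1 = 42

42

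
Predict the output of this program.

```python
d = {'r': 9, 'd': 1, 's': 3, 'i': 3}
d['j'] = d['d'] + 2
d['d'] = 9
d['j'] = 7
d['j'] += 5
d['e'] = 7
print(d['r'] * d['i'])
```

d['j'] = d['d']+2 = 3 → {'r': 9, 'd': 1, 's': 3, 'i': 3, 'j': 3}
d['d'] = 9 → {'r': 9, 'd': 9, 's': 3, 'i': 3, 'j': 3}
d['j'] = 7 → {'r': 9, 'd': 9, 's': 3, 'i': 3, 'j': 7}
d['j'] = 7+5 = 12 → {'r': 9, 'd': 9, 's': 3, 'i': 3, 'j': 12}
d['e'] = 7 → {'r': 9, 'd': 9, 's': 3, 'i': 3, 'j': 12, 'e': 7}
d['r']*d['i'] = 9*3 = 27

27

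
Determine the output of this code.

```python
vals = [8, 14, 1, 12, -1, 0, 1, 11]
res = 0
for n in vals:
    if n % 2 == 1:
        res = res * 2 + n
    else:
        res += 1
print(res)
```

61

n=8: not odd, res = 0+1 = 1
n=14: not odd, res = 1+1 = 2
n=1: odd, res = 2*2+1 = 5
n=12: not odd, res = 5+1 = 6
n=-1: odd, res = 6*2+(-1) = 11
n=0: not odd, res = 11+1 = 12
n=1: odd, res = 12*2+1 = 25
n=11: odd, res = 25*2+11 = 61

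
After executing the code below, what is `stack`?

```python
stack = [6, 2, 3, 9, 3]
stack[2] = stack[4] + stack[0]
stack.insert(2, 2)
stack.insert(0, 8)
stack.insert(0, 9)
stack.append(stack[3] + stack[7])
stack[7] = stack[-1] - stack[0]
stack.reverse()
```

stack[2] = stack[4]+stack[0] = 3+6 = 9 → [6, 2, 9, 9, 3]
insert 2 at 2 → [6, 2, 2, 9, 9, 3]
insert 8 at 0 → [8, 6, 2, 2, 9, 9, 3]
insert 9 at 0 → [9, 8, 6, 2, 2, 9, 9, 3]
append stack[3]+stack[7] = 2+3 = 5 → [9, 8, 6, 2, 2, 9, 9, 3, 5]
stack[7] = stack[-1]-stack[0] = 5-9 = -4 → [9, 8, 6, 2, 2, 9, 9, -4, 5]
reverse → [5, -4, 9, 9, 2, 2, 6, 8, 9]

[5, -4, 9, 9, 2, 2, 6, 8, 9]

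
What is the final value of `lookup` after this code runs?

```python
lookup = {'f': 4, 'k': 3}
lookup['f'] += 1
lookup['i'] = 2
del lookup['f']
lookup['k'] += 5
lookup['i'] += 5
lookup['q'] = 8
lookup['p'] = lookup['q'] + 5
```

{'k': 8, 'i': 7, 'q': 8, 'p': 13}

lookup['f'] = 4+1 = 5 → {'f': 5, 'k': 3}
lookup['i'] = 2 → {'f': 5, 'k': 3, 'i': 2}
del 'f' → {'k': 3, 'i': 2}
lookup['k'] = 3+5 = 8 → {'k': 8, 'i': 2}
lookup['i'] = 2+5 = 7 → {'k': 8, 'i': 7}
lookup['q'] = 8 → {'k': 8, 'i': 7, 'q': 8}
lookup['p'] = lookup['q']+5 = 13 → {'k': 8, 'i': 7, 'q': 8, 'p': 13}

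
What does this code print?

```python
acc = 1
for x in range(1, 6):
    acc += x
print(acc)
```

16

x=1: acc = 1+1 = 2
x=2: acc = 2+2 = 4
x=3: acc = 4+3 = 7
x=4: acc = 7+4 = 11
x=5: acc = 11+5 = 16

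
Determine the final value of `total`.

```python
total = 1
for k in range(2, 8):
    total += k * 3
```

k=2: total = 1+2*3 = 7
k=3: total = 7+3*3 = 16
k=4: total = 16+4*3 = 28
k=5: total = 28+5*3 = 43
k=6: total = 43+6*3 = 61
k=7: total = 61+7*3 = 82

82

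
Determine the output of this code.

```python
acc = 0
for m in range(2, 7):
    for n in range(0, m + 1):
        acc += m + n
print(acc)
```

m=2,n=0: acc = 0+2 = 2
m=2,n=1: acc = 2+3 = 5
m=2,n=2: acc = 5+4 = 9
m=3,n=0: acc = 9+3 = 12
m=3,n=1: acc = 12+4 = 16
m=3,n=2: acc = 16+5 = 21
m=3,n=3: acc = 21+6 = 27
m=4,n=0: acc = 27+4 = 31
m=4,n=1: acc = 31+5 = 36
m=4,n=2: acc = 36+6 = 42
m=4,n=3: acc = 42+7 = 49
m=4,n=4: acc = 49+8 = 57
m=5,n=0: acc = 57+5 = 62
m=5,n=1: acc = 62+6 = 68
m=5,n=2: acc = 68+7 = 75
m=5,n=3: acc = 75+8 = 83
m=5,n=4: acc = 83+9 = 92
m=5,n=5: acc = 92+10 = 102
m=6,n=0: acc = 102+6 = 108
m=6,n=1: acc = 108+7 = 115
m=6,n=2: acc = 115+8 = 123
m=6,n=3: acc = 123+9 = 132
m=6,n=4: acc = 132+10 = 142
m=6,n=5: acc = 142+11 = 153
m=6,n=6: acc = 153+12 = 165

165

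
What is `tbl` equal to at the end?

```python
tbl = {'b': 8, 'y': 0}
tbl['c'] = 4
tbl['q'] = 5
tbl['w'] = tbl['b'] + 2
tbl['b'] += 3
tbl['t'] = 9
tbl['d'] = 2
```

tbl['c'] = 4 → {'b': 8, 'y': 0, 'c': 4}
tbl['q'] = 5 → {'b': 8, 'y': 0, 'c': 4, 'q': 5}
tbl['w'] = tbl['b']+2 = 10 → {'b': 8, 'y': 0, 'c': 4, 'q': 5, 'w': 10}
tbl['b'] = 8+3 = 11 → {'b': 11, 'y': 0, 'c': 4, 'q': 5, 'w': 10}
tbl['t'] = 9 → {'b': 11, 'y': 0, 'c': 4, 'q': 5, 'w': 10, 't': 9}
tbl['d'] = 2 → {'b': 11, 'y': 0, 'c': 4, 'q': 5, 'w': 10, 't': 9, 'd': 2}

{'b': 11, 'y': 0, 'c': 4, 'q': 5, 'w': 10, 't': 9, 'd': 2}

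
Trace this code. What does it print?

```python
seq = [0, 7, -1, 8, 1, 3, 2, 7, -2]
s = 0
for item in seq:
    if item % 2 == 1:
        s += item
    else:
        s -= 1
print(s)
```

item=0: not odd, s = 0-1 = -1
item=7: odd, s = (-1)+7 = 6
item=-1: odd, s = 6+(-1) = 5
item=8: not odd, s = 5-1 = 4
item=1: odd, s = 4+1 = 5
item=3: odd, s = 5+3 = 8
item=2: not odd, s = 8-1 = 7
item=7: odd, s = 7+7 = 14
item=-2: not odd, s = 14-1 = 13

13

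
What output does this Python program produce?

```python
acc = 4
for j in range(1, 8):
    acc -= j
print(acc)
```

j=1: acc = 4-1 = 3
j=2: acc = 3-2 = 1
j=3: acc = 1-3 = -2
j=4: acc = (-2)-4 = -6
j=5: acc = (-6)-5 = -11
j=6: acc = (-11)-6 = -17
j=7: acc = (-17)-7 = -24

-24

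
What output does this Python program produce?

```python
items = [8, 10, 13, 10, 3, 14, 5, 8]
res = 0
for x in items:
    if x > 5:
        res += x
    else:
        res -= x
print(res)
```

55

x=8: >5, res = 0+8 = 8
x=10: >5, res = 8+10 = 18
x=13: >5, res = 18+13 = 31
x=10: >5, res = 31+10 = 41
x=3: not >5, res = 41-3 = 38
x=14: >5, res = 38+14 = 52
x=5: not >5, res = 52-5 = 47
x=8: >5, res = 47+8 = 55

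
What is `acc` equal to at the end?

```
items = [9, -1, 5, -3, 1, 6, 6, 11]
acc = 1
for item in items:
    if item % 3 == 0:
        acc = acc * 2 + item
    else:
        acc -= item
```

item=9: %3==0, acc = 1*2+9 = 11
item=-1: not %3==0, acc = 11-(-1) = 12
item=5: not %3==0, acc = 12-5 = 7
item=-3: %3==0, acc = 7*2+(-3) = 11
item=1: not %3==0, acc = 11-1 = 10
item=6: %3==0, acc = 10*2+6 = 26
item=6: %3==0, acc = 26*2+6 = 58
item=11: not %3==0, acc = 58-11 = 47

47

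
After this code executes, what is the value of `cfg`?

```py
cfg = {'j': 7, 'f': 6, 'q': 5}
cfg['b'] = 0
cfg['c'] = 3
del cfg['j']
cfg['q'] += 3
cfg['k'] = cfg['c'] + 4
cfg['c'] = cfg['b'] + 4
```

{'f': 6, 'q': 8, 'b': 0, 'c': 4, 'k': 7}

cfg['b'] = 0 → {'j': 7, 'f': 6, 'q': 5, 'b': 0}
cfg['c'] = 3 → {'j': 7, 'f': 6, 'q': 5, 'b': 0, 'c': 3}
del 'j' → {'f': 6, 'q': 5, 'b': 0, 'c': 3}
cfg['q'] = 5+3 = 8 → {'f': 6, 'q': 8, 'b': 0, 'c': 3}
cfg['k'] = cfg['c']+4 = 7 → {'f': 6, 'q': 8, 'b': 0, 'c': 3, 'k': 7}
cfg['c'] = cfg['b']+4 = 4 → {'f': 6, 'q': 8, 'b': 0, 'c': 4, 'k': 7}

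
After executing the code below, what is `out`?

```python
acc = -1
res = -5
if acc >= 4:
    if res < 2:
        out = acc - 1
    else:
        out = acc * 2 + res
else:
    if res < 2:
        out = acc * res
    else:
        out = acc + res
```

acc=-1, res=-5
acc >= 4 is False; res < 2 is True
→ out = acc * res = 5

5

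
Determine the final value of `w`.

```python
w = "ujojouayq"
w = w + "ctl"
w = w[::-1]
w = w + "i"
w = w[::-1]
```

'iujojouayqctl'

+ 'ctl' → 'ujojouayqctl'
reverse → 'ltcqyauojoju'
+ 'i' → 'ltcqyauojojui'
reverse → 'iujojouayqctl'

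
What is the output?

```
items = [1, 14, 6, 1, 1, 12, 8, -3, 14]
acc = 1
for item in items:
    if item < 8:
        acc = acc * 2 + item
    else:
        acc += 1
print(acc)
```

120

item=1: <8, acc = 1*2+1 = 3
item=14: not <8, acc = 3+1 = 4
item=6: <8, acc = 4*2+6 = 14
item=1: <8, acc = 14*2+1 = 29
item=1: <8, acc = 29*2+1 = 59
item=12: not <8, acc = 59+1 = 60
item=8: not <8, acc = 60+1 = 61
item=-3: <8, acc = 61*2+(-3) = 119
item=14: not <8, acc = 119+1 = 120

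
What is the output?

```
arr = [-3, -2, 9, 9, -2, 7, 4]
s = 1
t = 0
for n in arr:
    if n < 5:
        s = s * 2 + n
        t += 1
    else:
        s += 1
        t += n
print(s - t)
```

-35

n=-3: <5, s = 1*2+(-3) = -1; t=1
n=-2: <5, s = (-1)*2+(-2) = -4; t=2
n=9: not <5, s = (-4)+1 = -3; t=11
n=9: not <5, s = (-3)+1 = -2; t=20
n=-2: <5, s = (-2)*2+(-2) = -6; t=21
n=7: not <5, s = (-6)+1 = -5; t=28
n=4: <5, s = (-5)*2+4 = -6; t=29
s-t = (-6)-29 = -35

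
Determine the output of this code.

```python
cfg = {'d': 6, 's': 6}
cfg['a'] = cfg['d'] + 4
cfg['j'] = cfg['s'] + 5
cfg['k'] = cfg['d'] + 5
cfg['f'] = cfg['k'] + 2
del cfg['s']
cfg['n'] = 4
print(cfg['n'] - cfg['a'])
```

cfg['a'] = cfg['d']+4 = 10 → {'d': 6, 's': 6, 'a': 10}
cfg['j'] = cfg['s']+5 = 11 → {'d': 6, 's': 6, 'a': 10, 'j': 11}
cfg['k'] = cfg['d']+5 = 11 → {'d': 6, 's': 6, 'a': 10, 'j': 11, 'k': 11}
cfg['f'] = cfg['k']+2 = 13 → {'d': 6, 's': 6, 'a': 10, 'j': 11, 'k': 11, 'f': 13}
del 's' → {'d': 6, 'a': 10, 'j': 11, 'k': 11, 'f': 13}
cfg['n'] = 4 → {'d': 6, 'a': 10, 'j': 11, 'k': 11, 'f': 13, 'n': 4}
cfg['n']-cfg['a'] = 4-10 = -6

-6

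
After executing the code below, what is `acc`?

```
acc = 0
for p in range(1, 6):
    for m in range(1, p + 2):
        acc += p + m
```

p=1,m=1: acc = 0+2 = 2
p=1,m=2: acc = 2+3 = 5
p=2,m=1: acc = 5+3 = 8
p=2,m=2: acc = 8+4 = 12
p=2,m=3: acc = 12+5 = 17
p=3,m=1: acc = 17+4 = 21
p=3,m=2: acc = 21+5 = 26
p=3,m=3: acc = 26+6 = 32
p=3,m=4: acc = 32+7 = 39
p=4,m=1: acc = 39+5 = 44
p=4,m=2: acc = 44+6 = 50
p=4,m=3: acc = 50+7 = 57
p=4,m=4: acc = 57+8 = 65
p=4,m=5: acc = 65+9 = 74
p=5,m=1: acc = 74+6 = 80
p=5,m=2: acc = 80+7 = 87
p=5,m=3: acc = 87+8 = 95
p=5,m=4: acc = 95+9 = 104
p=5,m=5: acc = 104+10 = 114
p=5,m=6: acc = 114+11 = 125

125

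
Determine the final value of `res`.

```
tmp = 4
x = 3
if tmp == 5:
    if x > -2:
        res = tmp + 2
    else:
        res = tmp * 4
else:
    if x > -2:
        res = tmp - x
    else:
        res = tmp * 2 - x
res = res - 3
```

-2

tmp=4, x=3
tmp == 5 is False; x > -2 is True
→ res = tmp - x = 1
res = 1-3 = -2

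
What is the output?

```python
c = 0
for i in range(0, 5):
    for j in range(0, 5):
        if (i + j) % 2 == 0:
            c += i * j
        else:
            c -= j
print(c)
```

28

i=0,j=0: even sum, c = 0+0 = 0
i=0,j=1: odd sum, c = 0-1 = -1
i=0,j=2: even sum, c = (-1)+0 = -1
i=0,j=3: odd sum, c = (-1)-3 = -4
i=0,j=4: even sum, c = (-4)+0 = -4
i=1,j=0: odd sum, c = (-4)-0 = -4
i=1,j=1: even sum, c = (-4)+1 = -3
i=1,j=2: odd sum, c = (-3)-2 = -5
i=1,j=3: even sum, c = (-5)+3 = -2
i=1,j=4: odd sum, c = (-2)-4 = -6
i=2,j=0: even sum, c = (-6)+0 = -6
i=2,j=1: odd sum, c = (-6)-1 = -7
i=2,j=2: even sum, c = (-7)+4 = -3
i=2,j=3: odd sum, c = (-3)-3 = -6
i=2,j=4: even sum, c = (-6)+8 = 2
i=3,j=0: odd sum, c = 2-0 = 2
i=3,j=1: even sum, c = 2+3 = 5
i=3,j=2: odd sum, c = 5-2 = 3
i=3,j=3: even sum, c = 3+9 = 12
i=3,j=4: odd sum, c = 12-4 = 8
i=4,j=0: even sum, c = 8+0 = 8
i=4,j=1: odd sum, c = 8-1 = 7
i=4,j=2: even sum, c = 7+8 = 15
i=4,j=3: odd sum, c = 15-3 = 12
i=4,j=4: even sum, c = 12+16 = 28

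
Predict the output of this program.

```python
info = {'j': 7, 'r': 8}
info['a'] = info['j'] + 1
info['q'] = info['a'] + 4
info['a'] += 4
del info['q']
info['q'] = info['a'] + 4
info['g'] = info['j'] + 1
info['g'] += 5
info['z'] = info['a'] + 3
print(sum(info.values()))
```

info['a'] = info['j']+1 = 8 → {'j': 7, 'r': 8, 'a': 8}
info['q'] = info['a']+4 = 12 → {'j': 7, 'r': 8, 'a': 8, 'q': 12}
info['a'] = 8+4 = 12 → {'j': 7, 'r': 8, 'a': 12, 'q': 12}
del 'q' → {'j': 7, 'r': 8, 'a': 12}
info['q'] = info['a']+4 = 16 → {'j': 7, 'r': 8, 'a': 12, 'q': 16}
info['g'] = info['j']+1 = 8 → {'j': 7, 'r': 8, 'a': 12, 'q': 16, 'g': 8}
info['g'] = 8+5 = 13 → {'j': 7, 'r': 8, 'a': 12, 'q': 16, 'g': 13}
info['z'] = info['a']+3 = 15 → {'j': 7, 'r': 8, 'a': 12, 'q': 16, 'g': 13, 'z': 15}
sum of values = 71

71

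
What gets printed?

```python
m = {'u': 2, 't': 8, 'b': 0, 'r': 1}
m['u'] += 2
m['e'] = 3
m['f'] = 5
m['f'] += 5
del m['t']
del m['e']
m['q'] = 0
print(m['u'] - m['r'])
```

m['u'] = 2+2 = 4 → {'u': 4, 't': 8, 'b': 0, 'r': 1}
m['e'] = 3 → {'u': 4, 't': 8, 'b': 0, 'r': 1, 'e': 3}
m['f'] = 5 → {'u': 4, 't': 8, 'b': 0, 'r': 1, 'e': 3, 'f': 5}
m['f'] = 5+5 = 10 → {'u': 4, 't': 8, 'b': 0, 'r': 1, 'e': 3, 'f': 10}
del 't' → {'u': 4, 'b': 0, 'r': 1, 'e': 3, 'f': 10}
del 'e' → {'u': 4, 'b': 0, 'r': 1, 'f': 10}
m['q'] = 0 → {'u': 4, 'b': 0, 'r': 1, 'f': 10, 'q': 0}
m['u']-m['r'] = 4-1 = 3

3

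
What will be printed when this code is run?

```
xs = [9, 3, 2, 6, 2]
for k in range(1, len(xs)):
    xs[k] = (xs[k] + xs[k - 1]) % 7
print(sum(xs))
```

21

k=1: xs[1] = (3+9)%7 = 5 → [9, 5, 2, 6, 2]
k=2: xs[2] = (2+5)%7 = 0 → [9, 5, 0, 6, 2]
k=3: xs[3] = (6+0)%7 = 6 → [9, 5, 0, 6, 2]
k=4: xs[4] = (2+6)%7 = 1 → [9, 5, 0, 6, 1]
sum = 21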